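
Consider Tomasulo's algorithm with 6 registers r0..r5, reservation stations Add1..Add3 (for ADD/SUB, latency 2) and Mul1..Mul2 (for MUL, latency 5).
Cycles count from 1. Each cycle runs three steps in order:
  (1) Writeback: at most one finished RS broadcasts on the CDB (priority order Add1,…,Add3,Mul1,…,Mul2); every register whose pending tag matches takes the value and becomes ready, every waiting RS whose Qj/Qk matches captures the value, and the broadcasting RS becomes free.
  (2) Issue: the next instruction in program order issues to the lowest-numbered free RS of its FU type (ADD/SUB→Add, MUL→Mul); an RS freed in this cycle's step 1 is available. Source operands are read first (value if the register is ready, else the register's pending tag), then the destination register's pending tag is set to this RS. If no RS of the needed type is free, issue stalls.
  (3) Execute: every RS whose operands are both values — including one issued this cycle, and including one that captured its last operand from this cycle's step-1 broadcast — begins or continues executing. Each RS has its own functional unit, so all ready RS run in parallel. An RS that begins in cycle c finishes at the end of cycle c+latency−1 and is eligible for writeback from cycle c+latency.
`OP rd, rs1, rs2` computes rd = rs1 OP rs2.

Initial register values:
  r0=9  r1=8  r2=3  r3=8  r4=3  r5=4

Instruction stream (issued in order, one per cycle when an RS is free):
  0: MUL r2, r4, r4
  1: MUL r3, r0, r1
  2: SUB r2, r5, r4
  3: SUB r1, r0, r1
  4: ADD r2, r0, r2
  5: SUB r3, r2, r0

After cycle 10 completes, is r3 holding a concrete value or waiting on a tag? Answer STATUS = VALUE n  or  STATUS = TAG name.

STATUS = VALUE 1

  c1: issue MUL r2<-Mul1  regs: r0:9,r1:8,r2:Mul1,r3:8,r4:3,r5:4
  c2: issue MUL r3<-Mul2  regs: r0:9,r1:8,r2:Mul1,r3:Mul2,r4:3,r5:4
  c3: issue SUB r2<-Add1  regs: r0:9,r1:8,r2:Add1,r3:Mul2,r4:3,r5:4
  c4: issue SUB r1<-Add2  regs: r0:9,r1:Add2,r2:Add1,r3:Mul2,r4:3,r5:4
  c5: CDB Add1=1; issue ADD r2<-Add1  regs: r0:9,r1:Add2,r2:Add1,r3:Mul2,r4:3,r5:4
  c6: CDB Add2=1; issue SUB r3<-Add2  regs: r0:9,r1:1,r2:Add1,r3:Add2,r4:3,r5:4
  c7: CDB Add1=10  regs: r0:9,r1:1,r2:10,r3:Add2,r4:3,r5:4
  c8: CDB Mul1=9  regs: r0:9,r1:1,r2:10,r3:Add2,r4:3,r5:4
  c9: CDB Add2=1  regs: r0:9,r1:1,r2:10,r3:1,r4:3,r5:4
  c10: CDB Mul2=72  regs: r0:9,r1:1,r2:10,r3:1,r4:3,r5:4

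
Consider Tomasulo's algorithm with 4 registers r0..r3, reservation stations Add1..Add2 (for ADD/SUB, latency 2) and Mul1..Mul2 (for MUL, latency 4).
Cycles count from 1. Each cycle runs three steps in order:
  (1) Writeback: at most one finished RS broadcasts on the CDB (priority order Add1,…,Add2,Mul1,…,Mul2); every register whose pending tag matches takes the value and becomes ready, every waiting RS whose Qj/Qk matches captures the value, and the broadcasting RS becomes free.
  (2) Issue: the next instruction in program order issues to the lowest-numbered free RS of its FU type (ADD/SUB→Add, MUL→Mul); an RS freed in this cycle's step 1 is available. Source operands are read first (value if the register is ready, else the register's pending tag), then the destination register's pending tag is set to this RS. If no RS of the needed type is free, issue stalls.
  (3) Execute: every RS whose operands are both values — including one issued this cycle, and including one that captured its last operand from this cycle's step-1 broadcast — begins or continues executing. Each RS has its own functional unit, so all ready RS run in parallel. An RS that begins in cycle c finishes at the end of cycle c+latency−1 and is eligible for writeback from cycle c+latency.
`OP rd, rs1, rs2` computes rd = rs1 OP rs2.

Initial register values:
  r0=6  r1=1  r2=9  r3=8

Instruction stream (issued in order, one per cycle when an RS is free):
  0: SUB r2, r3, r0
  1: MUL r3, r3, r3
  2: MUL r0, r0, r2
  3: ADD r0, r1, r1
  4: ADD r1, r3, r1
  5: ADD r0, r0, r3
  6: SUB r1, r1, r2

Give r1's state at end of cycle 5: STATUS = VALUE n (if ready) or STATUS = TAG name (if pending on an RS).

STATUS = TAG Add2

c1: issue SUB r2<-Add1 | r0:6,r1:1,r2:Add1,r3:8
c2: issue MUL r3<-Mul1 | r0:6,r1:1,r2:Add1,r3:Mul1
c3: CDB Add1=2; issue MUL r0<-Mul2 | r0:Mul2,r1:1,r2:2,r3:Mul1
c4: issue ADD r0<-Add1 | r0:Add1,r1:1,r2:2,r3:Mul1
c5: issue ADD r1<-Add2 | r0:Add1,r1:Add2,r2:2,r3:Mul1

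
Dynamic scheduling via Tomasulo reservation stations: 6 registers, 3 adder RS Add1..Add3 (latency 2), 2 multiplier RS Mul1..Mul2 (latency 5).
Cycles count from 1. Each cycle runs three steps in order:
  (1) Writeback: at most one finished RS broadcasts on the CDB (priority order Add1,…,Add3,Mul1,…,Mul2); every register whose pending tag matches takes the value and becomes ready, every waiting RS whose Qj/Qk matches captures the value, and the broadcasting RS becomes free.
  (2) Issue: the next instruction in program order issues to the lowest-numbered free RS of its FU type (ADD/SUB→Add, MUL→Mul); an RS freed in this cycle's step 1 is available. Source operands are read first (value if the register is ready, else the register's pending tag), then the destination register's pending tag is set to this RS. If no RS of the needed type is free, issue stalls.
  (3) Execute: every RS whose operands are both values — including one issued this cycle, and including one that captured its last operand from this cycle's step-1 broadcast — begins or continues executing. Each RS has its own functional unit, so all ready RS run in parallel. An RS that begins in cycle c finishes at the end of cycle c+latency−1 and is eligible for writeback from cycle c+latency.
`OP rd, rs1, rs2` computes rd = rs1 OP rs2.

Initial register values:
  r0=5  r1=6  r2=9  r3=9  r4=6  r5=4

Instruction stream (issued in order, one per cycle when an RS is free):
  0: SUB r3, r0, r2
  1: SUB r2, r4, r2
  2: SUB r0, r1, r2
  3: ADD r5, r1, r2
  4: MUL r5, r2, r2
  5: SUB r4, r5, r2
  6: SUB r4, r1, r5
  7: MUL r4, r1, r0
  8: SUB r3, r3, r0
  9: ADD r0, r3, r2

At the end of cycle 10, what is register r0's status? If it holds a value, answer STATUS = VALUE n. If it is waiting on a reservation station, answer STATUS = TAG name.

  c1: issue SUB r3<-Add1  regs: r0:5,r1:6,r2:9,r3:Add1,r4:6,r5:4
  c2: issue SUB r2<-Add2  regs: r0:5,r1:6,r2:Add2,r3:Add1,r4:6,r5:4
  c3: CDB Add1=-4; issue SUB r0<-Add1  regs: r0:Add1,r1:6,r2:Add2,r3:-4,r4:6,r5:4
  c4: CDB Add2=-3; issue ADD r5<-Add2  regs: r0:Add1,r1:6,r2:-3,r3:-4,r4:6,r5:Add2
  c5: issue MUL r5<-Mul1  regs: r0:Add1,r1:6,r2:-3,r3:-4,r4:6,r5:Mul1
  c6: CDB Add1=9; issue SUB r4<-Add1  regs: r0:9,r1:6,r2:-3,r3:-4,r4:Add1,r5:Mul1
  c7: CDB Add2=3; issue SUB r4<-Add2  regs: r0:9,r1:6,r2:-3,r3:-4,r4:Add2,r5:Mul1
  c8: issue MUL r4<-Mul2  regs: r0:9,r1:6,r2:-3,r3:-4,r4:Mul2,r5:Mul1
  c9: issue SUB r3<-Add3  regs: r0:9,r1:6,r2:-3,r3:Add3,r4:Mul2,r5:Mul1
  c10: CDB Mul1=9; stall  regs: r0:9,r1:6,r2:-3,r3:Add3,r4:Mul2,r5:9

STATUS = VALUE 9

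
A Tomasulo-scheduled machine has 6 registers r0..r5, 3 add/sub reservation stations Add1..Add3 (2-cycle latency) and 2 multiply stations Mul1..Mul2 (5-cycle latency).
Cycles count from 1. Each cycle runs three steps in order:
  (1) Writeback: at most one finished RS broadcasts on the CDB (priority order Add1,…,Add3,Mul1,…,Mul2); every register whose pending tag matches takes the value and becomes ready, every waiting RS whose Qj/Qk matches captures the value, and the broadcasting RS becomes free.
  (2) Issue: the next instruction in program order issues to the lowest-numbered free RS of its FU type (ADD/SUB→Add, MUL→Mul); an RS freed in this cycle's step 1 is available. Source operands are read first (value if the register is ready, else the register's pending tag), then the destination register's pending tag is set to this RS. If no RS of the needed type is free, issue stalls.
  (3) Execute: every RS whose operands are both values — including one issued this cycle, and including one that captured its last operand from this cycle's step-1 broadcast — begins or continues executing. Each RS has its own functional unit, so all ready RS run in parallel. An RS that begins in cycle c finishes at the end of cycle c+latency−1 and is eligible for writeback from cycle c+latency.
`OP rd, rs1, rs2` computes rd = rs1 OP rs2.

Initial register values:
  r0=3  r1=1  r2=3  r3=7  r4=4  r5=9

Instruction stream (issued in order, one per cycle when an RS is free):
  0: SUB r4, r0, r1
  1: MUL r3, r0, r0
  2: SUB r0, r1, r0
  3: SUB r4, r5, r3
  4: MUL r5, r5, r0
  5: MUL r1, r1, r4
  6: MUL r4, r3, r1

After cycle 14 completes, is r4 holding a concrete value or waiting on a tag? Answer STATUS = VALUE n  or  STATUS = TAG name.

c1: issue SUB r4<-Add1 | r0:3,r1:1,r2:3,r3:7,r4:Add1,r5:9
c2: issue MUL r3<-Mul1 | r0:3,r1:1,r2:3,r3:Mul1,r4:Add1,r5:9
c3: CDB Add1=2; issue SUB r0<-Add1 | r0:Add1,r1:1,r2:3,r3:Mul1,r4:2,r5:9
c4: issue SUB r4<-Add2 | r0:Add1,r1:1,r2:3,r3:Mul1,r4:Add2,r5:9
c5: CDB Add1=-2; issue MUL r5<-Mul2 | r0:-2,r1:1,r2:3,r3:Mul1,r4:Add2,r5:Mul2
c6: stall | r0:-2,r1:1,r2:3,r3:Mul1,r4:Add2,r5:Mul2
c7: CDB Mul1=9; issue MUL r1<-Mul1 | r0:-2,r1:Mul1,r2:3,r3:9,r4:Add2,r5:Mul2
c8: stall | r0:-2,r1:Mul1,r2:3,r3:9,r4:Add2,r5:Mul2
c9: CDB Add2=0; stall | r0:-2,r1:Mul1,r2:3,r3:9,r4:0,r5:Mul2
c10: CDB Mul2=-18; issue MUL r4<-Mul2 | r0:-2,r1:Mul1,r2:3,r3:9,r4:Mul2,r5:-18
c11: - | r0:-2,r1:Mul1,r2:3,r3:9,r4:Mul2,r5:-18
c12: - | r0:-2,r1:Mul1,r2:3,r3:9,r4:Mul2,r5:-18
c13: - | r0:-2,r1:Mul1,r2:3,r3:9,r4:Mul2,r5:-18
c14: CDB Mul1=0 | r0:-2,r1:0,r2:3,r3:9,r4:Mul2,r5:-18

STATUS = TAG Mul2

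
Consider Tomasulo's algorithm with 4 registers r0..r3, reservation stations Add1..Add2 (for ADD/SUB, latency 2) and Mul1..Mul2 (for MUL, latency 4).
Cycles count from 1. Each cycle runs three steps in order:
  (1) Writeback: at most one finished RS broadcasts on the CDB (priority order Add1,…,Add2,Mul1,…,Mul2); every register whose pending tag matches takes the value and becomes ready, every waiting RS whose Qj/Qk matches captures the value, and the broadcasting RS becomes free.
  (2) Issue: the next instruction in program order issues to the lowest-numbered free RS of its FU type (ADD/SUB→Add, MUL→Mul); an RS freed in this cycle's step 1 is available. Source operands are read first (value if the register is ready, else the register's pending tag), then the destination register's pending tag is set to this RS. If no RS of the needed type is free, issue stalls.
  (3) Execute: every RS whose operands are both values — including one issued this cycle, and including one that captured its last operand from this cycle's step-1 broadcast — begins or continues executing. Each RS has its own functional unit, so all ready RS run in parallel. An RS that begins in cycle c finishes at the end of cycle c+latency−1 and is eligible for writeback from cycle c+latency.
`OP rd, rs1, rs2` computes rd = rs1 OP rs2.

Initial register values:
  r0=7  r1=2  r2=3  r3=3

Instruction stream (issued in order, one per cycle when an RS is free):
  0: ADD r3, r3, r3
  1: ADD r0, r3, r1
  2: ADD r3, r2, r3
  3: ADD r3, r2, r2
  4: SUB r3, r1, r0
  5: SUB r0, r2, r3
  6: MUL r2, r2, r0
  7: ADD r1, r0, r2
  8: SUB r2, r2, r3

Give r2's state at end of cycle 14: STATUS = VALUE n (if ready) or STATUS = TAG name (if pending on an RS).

STATUS = TAG Add1

cycle 1: issue ADD r3<-Add1 // r0:7,r1:2,r2:3,r3:Add1
cycle 2: issue ADD r0<-Add2 // r0:Add2,r1:2,r2:3,r3:Add1
cycle 3: CDB Add1=6; issue ADD r3<-Add1 // r0:Add2,r1:2,r2:3,r3:Add1
cycle 4: stall // r0:Add2,r1:2,r2:3,r3:Add1
cycle 5: CDB Add1=9; issue ADD r3<-Add1 // r0:Add2,r1:2,r2:3,r3:Add1
cycle 6: CDB Add2=8; issue SUB r3<-Add2 // r0:8,r1:2,r2:3,r3:Add2
cycle 7: CDB Add1=6; issue SUB r0<-Add1 // r0:Add1,r1:2,r2:3,r3:Add2
cycle 8: CDB Add2=-6; issue MUL r2<-Mul1 // r0:Add1,r1:2,r2:Mul1,r3:-6
cycle 9: issue ADD r1<-Add2 // r0:Add1,r1:Add2,r2:Mul1,r3:-6
cycle 10: CDB Add1=9; issue SUB r2<-Add1 // r0:9,r1:Add2,r2:Add1,r3:-6
cycle 11: - // r0:9,r1:Add2,r2:Add1,r3:-6
cycle 12: - // r0:9,r1:Add2,r2:Add1,r3:-6
cycle 13: - // r0:9,r1:Add2,r2:Add1,r3:-6
cycle 14: CDB Mul1=27 // r0:9,r1:Add2,r2:Add1,r3:-6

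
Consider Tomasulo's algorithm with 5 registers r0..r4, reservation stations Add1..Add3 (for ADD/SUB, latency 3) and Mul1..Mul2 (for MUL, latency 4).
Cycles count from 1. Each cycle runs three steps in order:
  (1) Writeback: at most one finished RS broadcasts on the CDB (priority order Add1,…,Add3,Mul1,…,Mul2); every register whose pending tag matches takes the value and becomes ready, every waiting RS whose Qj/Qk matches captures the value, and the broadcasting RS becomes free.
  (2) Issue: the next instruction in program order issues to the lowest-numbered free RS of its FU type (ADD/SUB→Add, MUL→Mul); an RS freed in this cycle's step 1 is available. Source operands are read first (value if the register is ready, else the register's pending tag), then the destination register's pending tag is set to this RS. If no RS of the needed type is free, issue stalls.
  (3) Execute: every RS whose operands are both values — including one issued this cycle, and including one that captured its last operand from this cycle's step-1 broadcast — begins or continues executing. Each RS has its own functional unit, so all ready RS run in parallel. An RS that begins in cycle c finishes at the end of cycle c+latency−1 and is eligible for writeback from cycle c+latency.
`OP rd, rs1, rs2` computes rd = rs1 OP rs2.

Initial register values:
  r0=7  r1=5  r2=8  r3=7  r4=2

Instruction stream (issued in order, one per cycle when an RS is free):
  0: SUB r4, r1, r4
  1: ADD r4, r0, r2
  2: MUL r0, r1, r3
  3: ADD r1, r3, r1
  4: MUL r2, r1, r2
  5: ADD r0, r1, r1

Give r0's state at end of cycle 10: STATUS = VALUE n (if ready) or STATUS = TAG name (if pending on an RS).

cycle 1: issue SUB r4<-Add1 // r0:7,r1:5,r2:8,r3:7,r4:Add1
cycle 2: issue ADD r4<-Add2 // r0:7,r1:5,r2:8,r3:7,r4:Add2
cycle 3: issue MUL r0<-Mul1 // r0:Mul1,r1:5,r2:8,r3:7,r4:Add2
cycle 4: CDB Add1=3; issue ADD r1<-Add1 // r0:Mul1,r1:Add1,r2:8,r3:7,r4:Add2
cycle 5: CDB Add2=15; issue MUL r2<-Mul2 // r0:Mul1,r1:Add1,r2:Mul2,r3:7,r4:15
cycle 6: issue ADD r0<-Add2 // r0:Add2,r1:Add1,r2:Mul2,r3:7,r4:15
cycle 7: CDB Add1=12 // r0:Add2,r1:12,r2:Mul2,r3:7,r4:15
cycle 8: CDB Mul1=35 // r0:Add2,r1:12,r2:Mul2,r3:7,r4:15
cycle 9: - // r0:Add2,r1:12,r2:Mul2,r3:7,r4:15
cycle 10: CDB Add2=24 // r0:24,r1:12,r2:Mul2,r3:7,r4:15

STATUS = VALUE 24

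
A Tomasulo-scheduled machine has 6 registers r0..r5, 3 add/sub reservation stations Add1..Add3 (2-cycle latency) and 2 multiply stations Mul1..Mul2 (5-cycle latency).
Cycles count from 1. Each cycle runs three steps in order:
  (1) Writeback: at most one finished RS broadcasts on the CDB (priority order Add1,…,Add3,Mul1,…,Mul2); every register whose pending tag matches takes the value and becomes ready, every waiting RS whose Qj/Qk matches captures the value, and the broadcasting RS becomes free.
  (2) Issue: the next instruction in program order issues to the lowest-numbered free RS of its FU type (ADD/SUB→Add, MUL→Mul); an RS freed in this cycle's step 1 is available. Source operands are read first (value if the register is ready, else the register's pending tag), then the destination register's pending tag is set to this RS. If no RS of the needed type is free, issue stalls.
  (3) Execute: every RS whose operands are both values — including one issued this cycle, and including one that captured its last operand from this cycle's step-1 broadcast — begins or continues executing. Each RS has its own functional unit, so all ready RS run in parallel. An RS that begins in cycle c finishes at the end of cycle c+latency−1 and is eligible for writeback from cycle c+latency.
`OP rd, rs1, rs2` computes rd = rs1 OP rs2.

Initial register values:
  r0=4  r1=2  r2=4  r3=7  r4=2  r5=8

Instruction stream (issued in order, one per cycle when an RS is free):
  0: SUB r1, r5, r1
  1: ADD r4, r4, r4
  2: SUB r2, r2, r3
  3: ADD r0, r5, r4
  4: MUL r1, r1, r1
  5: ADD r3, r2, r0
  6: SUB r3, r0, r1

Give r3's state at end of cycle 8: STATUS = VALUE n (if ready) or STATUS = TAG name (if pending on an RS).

cycle 1: issue SUB r1<-Add1 // r0:4,r1:Add1,r2:4,r3:7,r4:2,r5:8
cycle 2: issue ADD r4<-Add2 // r0:4,r1:Add1,r2:4,r3:7,r4:Add2,r5:8
cycle 3: CDB Add1=6; issue SUB r2<-Add1 // r0:4,r1:6,r2:Add1,r3:7,r4:Add2,r5:8
cycle 4: CDB Add2=4; issue ADD r0<-Add2 // r0:Add2,r1:6,r2:Add1,r3:7,r4:4,r5:8
cycle 5: CDB Add1=-3; issue MUL r1<-Mul1 // r0:Add2,r1:Mul1,r2:-3,r3:7,r4:4,r5:8
cycle 6: CDB Add2=12; issue ADD r3<-Add1 // r0:12,r1:Mul1,r2:-3,r3:Add1,r4:4,r5:8
cycle 7: issue SUB r3<-Add2 // r0:12,r1:Mul1,r2:-3,r3:Add2,r4:4,r5:8
cycle 8: CDB Add1=9 // r0:12,r1:Mul1,r2:-3,r3:Add2,r4:4,r5:8

STATUS = TAG Add2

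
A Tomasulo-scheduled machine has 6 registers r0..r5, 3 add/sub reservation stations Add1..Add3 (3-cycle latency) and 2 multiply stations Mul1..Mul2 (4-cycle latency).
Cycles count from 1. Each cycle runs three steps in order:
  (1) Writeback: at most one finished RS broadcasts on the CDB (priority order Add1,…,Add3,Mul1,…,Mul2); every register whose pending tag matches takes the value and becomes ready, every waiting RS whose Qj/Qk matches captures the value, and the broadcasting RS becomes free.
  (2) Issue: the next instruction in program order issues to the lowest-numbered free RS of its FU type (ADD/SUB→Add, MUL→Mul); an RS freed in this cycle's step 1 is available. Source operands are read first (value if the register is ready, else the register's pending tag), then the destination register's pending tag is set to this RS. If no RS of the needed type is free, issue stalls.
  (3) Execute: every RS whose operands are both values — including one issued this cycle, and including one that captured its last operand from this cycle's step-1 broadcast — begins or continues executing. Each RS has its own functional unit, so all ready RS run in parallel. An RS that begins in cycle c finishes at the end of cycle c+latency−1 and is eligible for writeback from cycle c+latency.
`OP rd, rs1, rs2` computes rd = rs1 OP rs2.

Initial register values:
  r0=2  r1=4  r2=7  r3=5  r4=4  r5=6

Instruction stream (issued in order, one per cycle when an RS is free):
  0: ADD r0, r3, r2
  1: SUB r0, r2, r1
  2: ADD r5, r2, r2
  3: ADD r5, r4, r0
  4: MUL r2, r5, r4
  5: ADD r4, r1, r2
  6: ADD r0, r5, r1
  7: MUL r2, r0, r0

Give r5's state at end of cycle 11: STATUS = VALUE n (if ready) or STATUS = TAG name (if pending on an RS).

cycle 1: issue ADD r0<-Add1 // r0:Add1,r1:4,r2:7,r3:5,r4:4,r5:6
cycle 2: issue SUB r0<-Add2 // r0:Add2,r1:4,r2:7,r3:5,r4:4,r5:6
cycle 3: issue ADD r5<-Add3 // r0:Add2,r1:4,r2:7,r3:5,r4:4,r5:Add3
cycle 4: CDB Add1=12; issue ADD r5<-Add1 // r0:Add2,r1:4,r2:7,r3:5,r4:4,r5:Add1
cycle 5: CDB Add2=3; issue MUL r2<-Mul1 // r0:3,r1:4,r2:Mul1,r3:5,r4:4,r5:Add1
cycle 6: CDB Add3=14; issue ADD r4<-Add2 // r0:3,r1:4,r2:Mul1,r3:5,r4:Add2,r5:Add1
cycle 7: issue ADD r0<-Add3 // r0:Add3,r1:4,r2:Mul1,r3:5,r4:Add2,r5:Add1
cycle 8: CDB Add1=7; issue MUL r2<-Mul2 // r0:Add3,r1:4,r2:Mul2,r3:5,r4:Add2,r5:7
cycle 9: - // r0:Add3,r1:4,r2:Mul2,r3:5,r4:Add2,r5:7
cycle 10: - // r0:Add3,r1:4,r2:Mul2,r3:5,r4:Add2,r5:7
cycle 11: CDB Add3=11 // r0:11,r1:4,r2:Mul2,r3:5,r4:Add2,r5:7

STATUS = VALUE 7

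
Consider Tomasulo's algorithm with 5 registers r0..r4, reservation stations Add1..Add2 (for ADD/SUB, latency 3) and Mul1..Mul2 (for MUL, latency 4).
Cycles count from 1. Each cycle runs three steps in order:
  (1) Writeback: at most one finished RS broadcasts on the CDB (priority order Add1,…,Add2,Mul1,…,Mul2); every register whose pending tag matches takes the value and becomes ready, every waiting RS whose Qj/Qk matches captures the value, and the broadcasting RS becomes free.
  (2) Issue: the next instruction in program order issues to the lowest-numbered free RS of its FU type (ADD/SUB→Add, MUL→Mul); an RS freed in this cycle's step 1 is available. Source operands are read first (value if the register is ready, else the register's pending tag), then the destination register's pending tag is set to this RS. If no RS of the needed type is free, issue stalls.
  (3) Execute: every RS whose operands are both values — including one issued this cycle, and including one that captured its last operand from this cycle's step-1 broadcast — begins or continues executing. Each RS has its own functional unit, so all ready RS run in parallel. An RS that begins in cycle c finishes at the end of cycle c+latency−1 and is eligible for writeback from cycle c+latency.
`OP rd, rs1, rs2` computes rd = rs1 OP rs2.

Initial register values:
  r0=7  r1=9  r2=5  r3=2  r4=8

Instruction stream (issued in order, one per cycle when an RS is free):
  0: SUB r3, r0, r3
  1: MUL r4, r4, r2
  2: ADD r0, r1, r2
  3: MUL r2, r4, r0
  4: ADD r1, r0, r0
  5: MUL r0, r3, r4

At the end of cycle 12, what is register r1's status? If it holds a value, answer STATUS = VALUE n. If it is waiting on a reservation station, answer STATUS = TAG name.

  c1: issue SUB r3<-Add1  regs: r0:7,r1:9,r2:5,r3:Add1,r4:8
  c2: issue MUL r4<-Mul1  regs: r0:7,r1:9,r2:5,r3:Add1,r4:Mul1
  c3: issue ADD r0<-Add2  regs: r0:Add2,r1:9,r2:5,r3:Add1,r4:Mul1
  c4: CDB Add1=5; issue MUL r2<-Mul2  regs: r0:Add2,r1:9,r2:Mul2,r3:5,r4:Mul1
  c5: issue ADD r1<-Add1  regs: r0:Add2,r1:Add1,r2:Mul2,r3:5,r4:Mul1
  c6: CDB Add2=14; stall  regs: r0:14,r1:Add1,r2:Mul2,r3:5,r4:Mul1
  c7: CDB Mul1=40; issue MUL r0<-Mul1  regs: r0:Mul1,r1:Add1,r2:Mul2,r3:5,r4:40
  c8: -  regs: r0:Mul1,r1:Add1,r2:Mul2,r3:5,r4:40
  c9: CDB Add1=28  regs: r0:Mul1,r1:28,r2:Mul2,r3:5,r4:40
  c10: -  regs: r0:Mul1,r1:28,r2:Mul2,r3:5,r4:40
  c11: CDB Mul1=200  regs: r0:200,r1:28,r2:Mul2,r3:5,r4:40
  c12: CDB Mul2=560  regs: r0:200,r1:28,r2:560,r3:5,r4:40

STATUS = VALUE 28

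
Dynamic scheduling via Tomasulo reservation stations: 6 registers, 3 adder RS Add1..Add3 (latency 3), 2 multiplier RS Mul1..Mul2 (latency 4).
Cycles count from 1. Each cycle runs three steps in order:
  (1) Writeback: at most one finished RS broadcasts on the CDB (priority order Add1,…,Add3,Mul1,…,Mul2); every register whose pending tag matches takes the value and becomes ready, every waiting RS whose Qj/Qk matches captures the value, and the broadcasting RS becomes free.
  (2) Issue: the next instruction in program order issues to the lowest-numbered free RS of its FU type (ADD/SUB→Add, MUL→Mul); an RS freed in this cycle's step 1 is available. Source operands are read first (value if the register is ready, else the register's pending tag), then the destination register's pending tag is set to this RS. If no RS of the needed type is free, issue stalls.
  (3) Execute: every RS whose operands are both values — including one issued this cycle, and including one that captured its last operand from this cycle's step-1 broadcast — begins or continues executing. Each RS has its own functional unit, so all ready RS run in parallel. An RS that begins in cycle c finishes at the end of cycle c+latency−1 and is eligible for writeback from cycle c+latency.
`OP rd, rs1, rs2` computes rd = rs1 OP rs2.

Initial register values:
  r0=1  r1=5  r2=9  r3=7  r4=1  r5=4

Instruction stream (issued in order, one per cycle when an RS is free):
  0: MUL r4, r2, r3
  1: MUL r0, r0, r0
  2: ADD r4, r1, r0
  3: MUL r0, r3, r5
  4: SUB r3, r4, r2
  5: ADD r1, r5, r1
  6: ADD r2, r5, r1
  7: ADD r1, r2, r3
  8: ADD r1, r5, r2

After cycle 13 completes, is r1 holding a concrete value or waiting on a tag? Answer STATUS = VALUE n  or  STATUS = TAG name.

  c1: issue MUL r4<-Mul1  regs: r0:1,r1:5,r2:9,r3:7,r4:Mul1,r5:4
  c2: issue MUL r0<-Mul2  regs: r0:Mul2,r1:5,r2:9,r3:7,r4:Mul1,r5:4
  c3: issue ADD r4<-Add1  regs: r0:Mul2,r1:5,r2:9,r3:7,r4:Add1,r5:4
  c4: stall  regs: r0:Mul2,r1:5,r2:9,r3:7,r4:Add1,r5:4
  c5: CDB Mul1=63; issue MUL r0<-Mul1  regs: r0:Mul1,r1:5,r2:9,r3:7,r4:Add1,r5:4
  c6: CDB Mul2=1; issue SUB r3<-Add2  regs: r0:Mul1,r1:5,r2:9,r3:Add2,r4:Add1,r5:4
  c7: issue ADD r1<-Add3  regs: r0:Mul1,r1:Add3,r2:9,r3:Add2,r4:Add1,r5:4
  c8: stall  regs: r0:Mul1,r1:Add3,r2:9,r3:Add2,r4:Add1,r5:4
  c9: CDB Add1=6; issue ADD r2<-Add1  regs: r0:Mul1,r1:Add3,r2:Add1,r3:Add2,r4:6,r5:4
  c10: CDB Add3=9; issue ADD r1<-Add3  regs: r0:Mul1,r1:Add3,r2:Add1,r3:Add2,r4:6,r5:4
  c11: CDB Mul1=28; stall  regs: r0:28,r1:Add3,r2:Add1,r3:Add2,r4:6,r5:4
  c12: CDB Add2=-3; issue ADD r1<-Add2  regs: r0:28,r1:Add2,r2:Add1,r3:-3,r4:6,r5:4
  c13: CDB Add1=13  regs: r0:28,r1:Add2,r2:13,r3:-3,r4:6,r5:4

STATUS = TAG Add2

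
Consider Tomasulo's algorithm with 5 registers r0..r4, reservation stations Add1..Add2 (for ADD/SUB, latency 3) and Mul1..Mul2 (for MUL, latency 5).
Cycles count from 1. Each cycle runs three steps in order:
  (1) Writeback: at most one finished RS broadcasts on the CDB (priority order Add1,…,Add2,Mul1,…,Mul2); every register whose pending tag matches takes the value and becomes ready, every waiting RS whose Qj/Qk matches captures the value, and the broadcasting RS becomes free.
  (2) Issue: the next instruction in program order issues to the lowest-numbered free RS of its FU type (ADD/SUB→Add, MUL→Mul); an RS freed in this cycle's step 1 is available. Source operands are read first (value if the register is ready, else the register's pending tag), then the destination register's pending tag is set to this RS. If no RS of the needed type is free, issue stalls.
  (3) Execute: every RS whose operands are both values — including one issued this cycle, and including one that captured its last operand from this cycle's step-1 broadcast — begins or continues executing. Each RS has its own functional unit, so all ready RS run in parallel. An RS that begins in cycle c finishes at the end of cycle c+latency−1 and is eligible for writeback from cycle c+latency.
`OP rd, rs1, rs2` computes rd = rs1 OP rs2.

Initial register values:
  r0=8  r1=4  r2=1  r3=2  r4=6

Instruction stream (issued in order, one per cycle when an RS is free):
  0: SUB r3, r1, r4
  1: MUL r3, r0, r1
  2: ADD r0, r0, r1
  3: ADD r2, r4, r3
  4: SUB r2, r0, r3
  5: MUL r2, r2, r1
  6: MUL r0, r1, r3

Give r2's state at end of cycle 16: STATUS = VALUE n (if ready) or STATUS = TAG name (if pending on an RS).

STATUS = VALUE -80

  c1: issue SUB r3<-Add1  regs: r0:8,r1:4,r2:1,r3:Add1,r4:6
  c2: issue MUL r3<-Mul1  regs: r0:8,r1:4,r2:1,r3:Mul1,r4:6
  c3: issue ADD r0<-Add2  regs: r0:Add2,r1:4,r2:1,r3:Mul1,r4:6
  c4: CDB Add1=-2; issue ADD r2<-Add1  regs: r0:Add2,r1:4,r2:Add1,r3:Mul1,r4:6
  c5: stall  regs: r0:Add2,r1:4,r2:Add1,r3:Mul1,r4:6
  c6: CDB Add2=12; issue SUB r2<-Add2  regs: r0:12,r1:4,r2:Add2,r3:Mul1,r4:6
  c7: CDB Mul1=32; issue MUL r2<-Mul1  regs: r0:12,r1:4,r2:Mul1,r3:32,r4:6
  c8: issue MUL r0<-Mul2  regs: r0:Mul2,r1:4,r2:Mul1,r3:32,r4:6
  c9: -  regs: r0:Mul2,r1:4,r2:Mul1,r3:32,r4:6
  c10: CDB Add1=38  regs: r0:Mul2,r1:4,r2:Mul1,r3:32,r4:6
  c11: CDB Add2=-20  regs: r0:Mul2,r1:4,r2:Mul1,r3:32,r4:6
  c12: -  regs: r0:Mul2,r1:4,r2:Mul1,r3:32,r4:6
  c13: CDB Mul2=128  regs: r0:128,r1:4,r2:Mul1,r3:32,r4:6
  c14: -  regs: r0:128,r1:4,r2:Mul1,r3:32,r4:6
  c15: -  regs: r0:128,r1:4,r2:Mul1,r3:32,r4:6
  c16: CDB Mul1=-80  regs: r0:128,r1:4,r2:-80,r3:32,r4:6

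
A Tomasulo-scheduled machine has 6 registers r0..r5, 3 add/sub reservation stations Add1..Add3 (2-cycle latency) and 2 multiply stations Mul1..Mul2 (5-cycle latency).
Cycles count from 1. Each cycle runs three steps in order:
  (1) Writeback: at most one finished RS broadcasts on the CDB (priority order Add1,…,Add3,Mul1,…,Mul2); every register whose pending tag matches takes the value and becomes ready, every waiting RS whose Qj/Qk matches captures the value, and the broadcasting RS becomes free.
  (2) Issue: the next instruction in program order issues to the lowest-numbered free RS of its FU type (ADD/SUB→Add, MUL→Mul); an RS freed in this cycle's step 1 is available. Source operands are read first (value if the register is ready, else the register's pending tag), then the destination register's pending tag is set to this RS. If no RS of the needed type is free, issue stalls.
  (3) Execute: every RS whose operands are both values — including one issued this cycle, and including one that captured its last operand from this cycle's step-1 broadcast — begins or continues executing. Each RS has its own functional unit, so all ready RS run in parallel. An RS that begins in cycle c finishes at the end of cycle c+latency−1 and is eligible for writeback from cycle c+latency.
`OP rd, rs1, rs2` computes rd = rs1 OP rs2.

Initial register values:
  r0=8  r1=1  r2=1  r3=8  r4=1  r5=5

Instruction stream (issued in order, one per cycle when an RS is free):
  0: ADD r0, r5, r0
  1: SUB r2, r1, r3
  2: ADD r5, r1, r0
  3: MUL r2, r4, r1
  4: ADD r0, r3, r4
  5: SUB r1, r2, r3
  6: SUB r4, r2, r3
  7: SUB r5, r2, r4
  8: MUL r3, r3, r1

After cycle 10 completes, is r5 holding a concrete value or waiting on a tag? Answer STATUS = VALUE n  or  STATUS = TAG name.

c1: issue ADD r0<-Add1 | r0:Add1,r1:1,r2:1,r3:8,r4:1,r5:5
c2: issue SUB r2<-Add2 | r0:Add1,r1:1,r2:Add2,r3:8,r4:1,r5:5
c3: CDB Add1=13; issue ADD r5<-Add1 | r0:13,r1:1,r2:Add2,r3:8,r4:1,r5:Add1
c4: CDB Add2=-7; issue MUL r2<-Mul1 | r0:13,r1:1,r2:Mul1,r3:8,r4:1,r5:Add1
c5: CDB Add1=14; issue ADD r0<-Add1 | r0:Add1,r1:1,r2:Mul1,r3:8,r4:1,r5:14
c6: issue SUB r1<-Add2 | r0:Add1,r1:Add2,r2:Mul1,r3:8,r4:1,r5:14
c7: CDB Add1=9; issue SUB r4<-Add1 | r0:9,r1:Add2,r2:Mul1,r3:8,r4:Add1,r5:14
c8: issue SUB r5<-Add3 | r0:9,r1:Add2,r2:Mul1,r3:8,r4:Add1,r5:Add3
c9: CDB Mul1=1; issue MUL r3<-Mul1 | r0:9,r1:Add2,r2:1,r3:Mul1,r4:Add1,r5:Add3
c10: - | r0:9,r1:Add2,r2:1,r3:Mul1,r4:Add1,r5:Add3

STATUS = TAG Add3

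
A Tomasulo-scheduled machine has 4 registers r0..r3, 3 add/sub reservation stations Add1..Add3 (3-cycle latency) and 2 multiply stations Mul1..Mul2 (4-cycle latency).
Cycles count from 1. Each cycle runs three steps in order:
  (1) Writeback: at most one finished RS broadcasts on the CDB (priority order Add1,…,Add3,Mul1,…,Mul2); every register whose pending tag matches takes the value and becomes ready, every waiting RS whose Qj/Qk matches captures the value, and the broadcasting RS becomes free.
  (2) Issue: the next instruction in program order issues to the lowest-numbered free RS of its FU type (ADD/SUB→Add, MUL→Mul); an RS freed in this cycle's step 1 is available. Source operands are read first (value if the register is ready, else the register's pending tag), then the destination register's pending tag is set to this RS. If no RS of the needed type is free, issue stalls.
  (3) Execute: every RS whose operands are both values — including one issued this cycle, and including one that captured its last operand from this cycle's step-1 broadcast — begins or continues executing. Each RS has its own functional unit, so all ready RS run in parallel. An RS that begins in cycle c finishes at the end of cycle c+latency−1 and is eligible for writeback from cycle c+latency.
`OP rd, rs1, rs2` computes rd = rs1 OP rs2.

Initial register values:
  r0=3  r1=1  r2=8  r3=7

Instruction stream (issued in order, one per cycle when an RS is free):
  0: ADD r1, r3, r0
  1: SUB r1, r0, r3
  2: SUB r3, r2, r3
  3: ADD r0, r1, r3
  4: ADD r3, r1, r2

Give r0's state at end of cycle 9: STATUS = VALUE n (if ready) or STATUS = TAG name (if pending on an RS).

STATUS = VALUE -3

cycle 1: issue ADD r1<-Add1 // r0:3,r1:Add1,r2:8,r3:7
cycle 2: issue SUB r1<-Add2 // r0:3,r1:Add2,r2:8,r3:7
cycle 3: issue SUB r3<-Add3 // r0:3,r1:Add2,r2:8,r3:Add3
cycle 4: CDB Add1=10; issue ADD r0<-Add1 // r0:Add1,r1:Add2,r2:8,r3:Add3
cycle 5: CDB Add2=-4; issue ADD r3<-Add2 // r0:Add1,r1:-4,r2:8,r3:Add2
cycle 6: CDB Add3=1 // r0:Add1,r1:-4,r2:8,r3:Add2
cycle 7: - // r0:Add1,r1:-4,r2:8,r3:Add2
cycle 8: CDB Add2=4 // r0:Add1,r1:-4,r2:8,r3:4
cycle 9: CDB Add1=-3 // r0:-3,r1:-4,r2:8,r3:4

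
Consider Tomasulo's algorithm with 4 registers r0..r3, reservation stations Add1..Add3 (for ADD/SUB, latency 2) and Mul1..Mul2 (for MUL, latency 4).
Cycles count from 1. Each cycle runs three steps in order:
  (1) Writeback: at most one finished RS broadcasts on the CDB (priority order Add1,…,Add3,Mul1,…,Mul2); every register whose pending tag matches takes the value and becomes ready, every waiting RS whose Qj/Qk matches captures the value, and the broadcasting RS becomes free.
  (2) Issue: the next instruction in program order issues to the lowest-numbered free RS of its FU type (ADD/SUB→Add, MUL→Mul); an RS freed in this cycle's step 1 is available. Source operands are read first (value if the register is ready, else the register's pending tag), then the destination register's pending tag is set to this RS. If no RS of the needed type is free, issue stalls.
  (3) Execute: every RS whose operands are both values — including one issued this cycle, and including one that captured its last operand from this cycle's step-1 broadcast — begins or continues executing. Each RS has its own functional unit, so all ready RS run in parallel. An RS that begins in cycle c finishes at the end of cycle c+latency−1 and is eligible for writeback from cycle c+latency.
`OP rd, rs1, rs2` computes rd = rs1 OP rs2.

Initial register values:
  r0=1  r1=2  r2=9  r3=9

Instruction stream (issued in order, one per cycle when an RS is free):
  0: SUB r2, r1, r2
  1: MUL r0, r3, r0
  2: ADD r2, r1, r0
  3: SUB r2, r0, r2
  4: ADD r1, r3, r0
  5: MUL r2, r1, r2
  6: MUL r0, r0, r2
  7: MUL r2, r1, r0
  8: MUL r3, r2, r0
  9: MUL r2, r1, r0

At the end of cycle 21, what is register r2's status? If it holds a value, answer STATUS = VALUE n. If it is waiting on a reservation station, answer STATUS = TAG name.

STATUS = TAG Mul1

c1: issue SUB r2<-Add1 | r0:1,r1:2,r2:Add1,r3:9
c2: issue MUL r0<-Mul1 | r0:Mul1,r1:2,r2:Add1,r3:9
c3: CDB Add1=-7; issue ADD r2<-Add1 | r0:Mul1,r1:2,r2:Add1,r3:9
c4: issue SUB r2<-Add2 | r0:Mul1,r1:2,r2:Add2,r3:9
c5: issue ADD r1<-Add3 | r0:Mul1,r1:Add3,r2:Add2,r3:9
c6: CDB Mul1=9; issue MUL r2<-Mul1 | r0:9,r1:Add3,r2:Mul1,r3:9
c7: issue MUL r0<-Mul2 | r0:Mul2,r1:Add3,r2:Mul1,r3:9
c8: CDB Add1=11; stall | r0:Mul2,r1:Add3,r2:Mul1,r3:9
c9: CDB Add3=18; stall | r0:Mul2,r1:18,r2:Mul1,r3:9
c10: CDB Add2=-2; stall | r0:Mul2,r1:18,r2:Mul1,r3:9
c11: stall | r0:Mul2,r1:18,r2:Mul1,r3:9
c12: stall | r0:Mul2,r1:18,r2:Mul1,r3:9
c13: stall | r0:Mul2,r1:18,r2:Mul1,r3:9
c14: CDB Mul1=-36; issue MUL r2<-Mul1 | r0:Mul2,r1:18,r2:Mul1,r3:9
c15: stall | r0:Mul2,r1:18,r2:Mul1,r3:9
c16: stall | r0:Mul2,r1:18,r2:Mul1,r3:9
c17: stall | r0:Mul2,r1:18,r2:Mul1,r3:9
c18: CDB Mul2=-324; issue MUL r3<-Mul2 | r0:-324,r1:18,r2:Mul1,r3:Mul2
c19: stall | r0:-324,r1:18,r2:Mul1,r3:Mul2
c20: stall | r0:-324,r1:18,r2:Mul1,r3:Mul2
c21: stall | r0:-324,r1:18,r2:Mul1,r3:Mul2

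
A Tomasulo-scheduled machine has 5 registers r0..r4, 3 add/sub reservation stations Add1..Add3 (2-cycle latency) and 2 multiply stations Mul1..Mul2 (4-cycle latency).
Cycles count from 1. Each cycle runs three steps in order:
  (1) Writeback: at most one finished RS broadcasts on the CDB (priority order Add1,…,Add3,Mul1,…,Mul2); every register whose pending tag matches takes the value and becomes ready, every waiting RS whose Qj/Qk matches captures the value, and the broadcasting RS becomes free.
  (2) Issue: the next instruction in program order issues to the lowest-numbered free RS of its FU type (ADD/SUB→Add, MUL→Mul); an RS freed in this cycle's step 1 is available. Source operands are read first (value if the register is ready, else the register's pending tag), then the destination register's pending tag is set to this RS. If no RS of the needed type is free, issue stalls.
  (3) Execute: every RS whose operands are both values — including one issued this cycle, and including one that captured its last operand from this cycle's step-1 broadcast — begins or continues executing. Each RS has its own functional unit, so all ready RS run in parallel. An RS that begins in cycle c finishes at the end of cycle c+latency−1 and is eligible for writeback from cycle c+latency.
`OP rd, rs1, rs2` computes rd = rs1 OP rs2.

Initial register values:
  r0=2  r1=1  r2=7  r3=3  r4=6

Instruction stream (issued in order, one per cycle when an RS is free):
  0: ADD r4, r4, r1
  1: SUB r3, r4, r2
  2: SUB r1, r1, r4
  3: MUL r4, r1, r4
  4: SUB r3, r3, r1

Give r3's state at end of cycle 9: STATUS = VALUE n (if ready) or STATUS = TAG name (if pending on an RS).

STATUS = VALUE 6

  c1: issue ADD r4<-Add1  regs: r0:2,r1:1,r2:7,r3:3,r4:Add1
  c2: issue SUB r3<-Add2  regs: r0:2,r1:1,r2:7,r3:Add2,r4:Add1
  c3: CDB Add1=7; issue SUB r1<-Add1  regs: r0:2,r1:Add1,r2:7,r3:Add2,r4:7
  c4: issue MUL r4<-Mul1  regs: r0:2,r1:Add1,r2:7,r3:Add2,r4:Mul1
  c5: CDB Add1=-6; issue SUB r3<-Add1  regs: r0:2,r1:-6,r2:7,r3:Add1,r4:Mul1
  c6: CDB Add2=0  regs: r0:2,r1:-6,r2:7,r3:Add1,r4:Mul1
  c7: -  regs: r0:2,r1:-6,r2:7,r3:Add1,r4:Mul1
  c8: CDB Add1=6  regs: r0:2,r1:-6,r2:7,r3:6,r4:Mul1
  c9: CDB Mul1=-42  regs: r0:2,r1:-6,r2:7,r3:6,r4:-42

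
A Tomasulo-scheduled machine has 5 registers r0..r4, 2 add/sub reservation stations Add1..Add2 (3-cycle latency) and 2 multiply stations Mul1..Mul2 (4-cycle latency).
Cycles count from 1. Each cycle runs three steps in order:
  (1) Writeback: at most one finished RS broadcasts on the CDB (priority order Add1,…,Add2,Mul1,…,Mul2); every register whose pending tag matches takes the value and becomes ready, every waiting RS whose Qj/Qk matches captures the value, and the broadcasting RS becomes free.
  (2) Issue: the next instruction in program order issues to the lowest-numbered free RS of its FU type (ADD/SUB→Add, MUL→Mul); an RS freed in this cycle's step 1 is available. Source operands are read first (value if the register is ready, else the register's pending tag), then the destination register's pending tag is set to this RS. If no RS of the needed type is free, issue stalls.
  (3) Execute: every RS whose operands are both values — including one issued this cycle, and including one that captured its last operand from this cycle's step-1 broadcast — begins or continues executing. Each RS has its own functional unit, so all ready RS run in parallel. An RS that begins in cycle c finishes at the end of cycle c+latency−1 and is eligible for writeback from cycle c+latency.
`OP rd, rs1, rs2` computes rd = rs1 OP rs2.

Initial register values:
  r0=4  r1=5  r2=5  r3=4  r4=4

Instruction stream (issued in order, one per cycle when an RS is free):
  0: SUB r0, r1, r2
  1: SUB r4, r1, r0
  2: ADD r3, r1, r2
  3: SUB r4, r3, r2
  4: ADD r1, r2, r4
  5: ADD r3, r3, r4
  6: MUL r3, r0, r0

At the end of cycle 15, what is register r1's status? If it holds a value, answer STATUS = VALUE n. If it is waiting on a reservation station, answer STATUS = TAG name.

c1: issue SUB r0<-Add1 | r0:Add1,r1:5,r2:5,r3:4,r4:4
c2: issue SUB r4<-Add2 | r0:Add1,r1:5,r2:5,r3:4,r4:Add2
c3: stall | r0:Add1,r1:5,r2:5,r3:4,r4:Add2
c4: CDB Add1=0; issue ADD r3<-Add1 | r0:0,r1:5,r2:5,r3:Add1,r4:Add2
c5: stall | r0:0,r1:5,r2:5,r3:Add1,r4:Add2
c6: stall | r0:0,r1:5,r2:5,r3:Add1,r4:Add2
c7: CDB Add1=10; issue SUB r4<-Add1 | r0:0,r1:5,r2:5,r3:10,r4:Add1
c8: CDB Add2=5; issue ADD r1<-Add2 | r0:0,r1:Add2,r2:5,r3:10,r4:Add1
c9: stall | r0:0,r1:Add2,r2:5,r3:10,r4:Add1
c10: CDB Add1=5; issue ADD r3<-Add1 | r0:0,r1:Add2,r2:5,r3:Add1,r4:5
c11: issue MUL r3<-Mul1 | r0:0,r1:Add2,r2:5,r3:Mul1,r4:5
c12: - | r0:0,r1:Add2,r2:5,r3:Mul1,r4:5
c13: CDB Add1=15 | r0:0,r1:Add2,r2:5,r3:Mul1,r4:5
c14: CDB Add2=10 | r0:0,r1:10,r2:5,r3:Mul1,r4:5
c15: CDB Mul1=0 | r0:0,r1:10,r2:5,r3:0,r4:5

STATUS = VALUE 10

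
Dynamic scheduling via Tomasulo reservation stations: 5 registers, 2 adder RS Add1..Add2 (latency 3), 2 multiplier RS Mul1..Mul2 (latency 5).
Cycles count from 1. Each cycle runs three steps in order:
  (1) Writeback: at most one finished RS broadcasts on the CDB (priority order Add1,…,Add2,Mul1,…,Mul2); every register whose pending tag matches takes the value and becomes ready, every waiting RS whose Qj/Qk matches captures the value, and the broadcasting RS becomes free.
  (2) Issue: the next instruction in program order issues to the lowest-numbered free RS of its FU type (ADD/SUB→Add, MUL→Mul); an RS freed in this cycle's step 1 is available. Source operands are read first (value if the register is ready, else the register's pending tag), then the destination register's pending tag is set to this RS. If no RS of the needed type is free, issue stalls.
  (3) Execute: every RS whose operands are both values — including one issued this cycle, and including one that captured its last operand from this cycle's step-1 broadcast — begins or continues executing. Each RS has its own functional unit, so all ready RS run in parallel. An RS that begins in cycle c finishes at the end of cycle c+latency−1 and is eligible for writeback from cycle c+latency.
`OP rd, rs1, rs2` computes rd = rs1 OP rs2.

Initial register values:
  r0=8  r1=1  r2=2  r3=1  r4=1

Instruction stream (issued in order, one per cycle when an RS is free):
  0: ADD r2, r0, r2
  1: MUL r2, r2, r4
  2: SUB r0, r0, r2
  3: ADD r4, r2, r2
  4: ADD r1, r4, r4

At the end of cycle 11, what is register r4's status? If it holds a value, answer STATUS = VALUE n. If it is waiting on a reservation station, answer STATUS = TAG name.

STATUS = TAG Add1

cycle 1: issue ADD r2<-Add1 // r0:8,r1:1,r2:Add1,r3:1,r4:1
cycle 2: issue MUL r2<-Mul1 // r0:8,r1:1,r2:Mul1,r3:1,r4:1
cycle 3: issue SUB r0<-Add2 // r0:Add2,r1:1,r2:Mul1,r3:1,r4:1
cycle 4: CDB Add1=10; issue ADD r4<-Add1 // r0:Add2,r1:1,r2:Mul1,r3:1,r4:Add1
cycle 5: stall // r0:Add2,r1:1,r2:Mul1,r3:1,r4:Add1
cycle 6: stall // r0:Add2,r1:1,r2:Mul1,r3:1,r4:Add1
cycle 7: stall // r0:Add2,r1:1,r2:Mul1,r3:1,r4:Add1
cycle 8: stall // r0:Add2,r1:1,r2:Mul1,r3:1,r4:Add1
cycle 9: CDB Mul1=10; stall // r0:Add2,r1:1,r2:10,r3:1,r4:Add1
cycle 10: stall // r0:Add2,r1:1,r2:10,r3:1,r4:Add1
cycle 11: stall // r0:Add2,r1:1,r2:10,r3:1,r4:Add1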